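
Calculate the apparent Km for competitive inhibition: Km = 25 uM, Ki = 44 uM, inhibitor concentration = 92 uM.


Km_app = Km * (1 + [I]/Ki)
Km_app = 25 * (1 + 92/44)
Km_app = 77.2727 uM

77.2727 uM


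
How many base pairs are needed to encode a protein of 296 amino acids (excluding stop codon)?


Each amino acid = 1 codon = 3 bp
bp = 296 * 3 = 888 bp

888 bp


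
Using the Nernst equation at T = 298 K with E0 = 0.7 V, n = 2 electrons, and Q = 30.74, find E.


E = E0 - (RT/nF) * ln(Q)
E = 0.7 - (8.314 * 298 / (2 * 96485)) * ln(30.74)
E = 0.656 V

0.656 V


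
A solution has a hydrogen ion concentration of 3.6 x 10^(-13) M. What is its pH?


pH = -log10([H+])
pH = -log10(3.6 x 10^(-13))
pH = 12.4437

12.4437


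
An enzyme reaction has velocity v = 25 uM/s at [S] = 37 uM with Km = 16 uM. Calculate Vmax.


Vmax = v * (Km + [S]) / [S]
Vmax = 25 * (16 + 37) / 37
Vmax = 35.8108 uM/s

35.8108 uM/s


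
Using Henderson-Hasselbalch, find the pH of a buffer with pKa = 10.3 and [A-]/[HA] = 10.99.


pH = pKa + log10([A-]/[HA])
pH = 10.3 + log10(10.99)
pH = 11.341

11.341


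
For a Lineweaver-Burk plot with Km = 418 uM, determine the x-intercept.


x-intercept = -1/Km
= -1/418
= -0.0024 1/uM

-0.0024 1/uM


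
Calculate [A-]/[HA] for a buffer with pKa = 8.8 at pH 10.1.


[A-]/[HA] = 10^(pH - pKa)
= 10^(10.1 - 8.8)
= 19.9526

19.9526


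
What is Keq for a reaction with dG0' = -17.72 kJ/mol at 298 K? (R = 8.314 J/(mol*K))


Keq = exp(-dG0 * 1000 / (R * T))
Keq = exp(-(-17.72) * 1000 / (8.314 * 298))
Keq = 1276.8655

1276.8655


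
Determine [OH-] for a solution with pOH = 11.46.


[OH-] = 10^(-pOH)
[OH-] = 10^(-11.46)
[OH-] = 3.467e-12 M

3.467e-12 M


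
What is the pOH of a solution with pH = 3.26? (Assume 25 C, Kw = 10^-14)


pOH = 14 - pH
pOH = 14 - 3.26
pOH = 10.74

10.74


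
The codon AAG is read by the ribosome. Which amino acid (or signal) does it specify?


Standard genetic code lookup.
Codon AAG -> Lys

Lys


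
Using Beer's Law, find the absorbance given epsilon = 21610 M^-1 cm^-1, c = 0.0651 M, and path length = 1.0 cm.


A = epsilon * c * l
A = 21610 * 0.0651 * 1.0
A = 1406.811

1406.811


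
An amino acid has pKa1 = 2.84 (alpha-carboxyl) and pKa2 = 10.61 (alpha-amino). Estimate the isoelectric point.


pI = (pKa1 + pKa2) / 2
pI = (2.84 + 10.61) / 2
pI = 6.725

6.725


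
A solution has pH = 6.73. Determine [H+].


[H+] = 10^(-pH)
[H+] = 10^(-6.73)
[H+] = 1.862e-07 M

1.862e-07 M


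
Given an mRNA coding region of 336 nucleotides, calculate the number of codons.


codons = nucleotides / 3
codons = 336 / 3 = 112

112


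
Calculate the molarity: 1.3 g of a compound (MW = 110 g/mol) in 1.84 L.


C = (mass / MW) / volume
C = (1.3 / 110) / 1.84
C = 0.0064 M

0.0064 M


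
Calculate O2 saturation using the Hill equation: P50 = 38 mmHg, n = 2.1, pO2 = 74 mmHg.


Y = pO2^n / (P50^n + pO2^n)
Y = 74^2.1 / (38^2.1 + 74^2.1)
Y = 80.21%

80.21%


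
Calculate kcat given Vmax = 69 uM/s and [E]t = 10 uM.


kcat = Vmax / [E]t
kcat = 69 / 10
kcat = 6.9 s^-1

6.9 s^-1


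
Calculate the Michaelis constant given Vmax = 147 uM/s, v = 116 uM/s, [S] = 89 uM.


Km = [S] * (Vmax - v) / v
Km = 89 * (147 - 116) / 116
Km = 23.7845 uM

23.7845 uM


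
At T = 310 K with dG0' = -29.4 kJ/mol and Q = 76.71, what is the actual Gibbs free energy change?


dG = dG0' + RT * ln(Q) / 1000
dG = -29.4 + 8.314 * 310 * ln(76.71) / 1000
dG = -18.2143 kJ/mol

-18.2143 kJ/mol


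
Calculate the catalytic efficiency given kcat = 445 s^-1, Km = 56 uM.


Catalytic efficiency = kcat / Km
= 445 / 56
= 7.9464 uM^-1*s^-1

7.9464 uM^-1*s^-1


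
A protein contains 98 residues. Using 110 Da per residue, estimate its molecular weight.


MW = n_residues * 110 Da
MW = 98 * 110
MW = 10780 Da

10780 Da


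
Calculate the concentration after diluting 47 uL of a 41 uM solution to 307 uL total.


C2 = C1 * V1 / V2
C2 = 41 * 47 / 307
C2 = 6.2769 uM

6.2769 uM


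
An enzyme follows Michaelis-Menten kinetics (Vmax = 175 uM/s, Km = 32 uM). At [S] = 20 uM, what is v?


v = Vmax * [S] / (Km + [S])
v = 175 * 20 / (32 + 20)
v = 67.3077 uM/s

67.3077 uM/s


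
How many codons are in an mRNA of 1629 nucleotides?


codons = nucleotides / 3
codons = 1629 / 3 = 543

543


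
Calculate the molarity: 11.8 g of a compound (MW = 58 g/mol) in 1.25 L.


C = (mass / MW) / volume
C = (11.8 / 58) / 1.25
C = 0.1628 M

0.1628 M


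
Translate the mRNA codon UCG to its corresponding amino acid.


Standard genetic code lookup.
Codon UCG -> Ser

Ser


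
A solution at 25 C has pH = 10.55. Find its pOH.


pOH = 14 - pH
pOH = 14 - 10.55
pOH = 3.45

3.45


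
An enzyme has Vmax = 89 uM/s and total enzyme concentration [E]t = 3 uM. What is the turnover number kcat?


kcat = Vmax / [E]t
kcat = 89 / 3
kcat = 29.6667 s^-1

29.6667 s^-1


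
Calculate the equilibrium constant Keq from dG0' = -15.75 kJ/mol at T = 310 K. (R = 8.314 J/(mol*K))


Keq = exp(-dG0 * 1000 / (R * T))
Keq = exp(-(-15.75) * 1000 / (8.314 * 310))
Keq = 450.7675

450.7675


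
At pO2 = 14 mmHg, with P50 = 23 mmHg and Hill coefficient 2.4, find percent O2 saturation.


Y = pO2^n / (P50^n + pO2^n)
Y = 14^2.4 / (23^2.4 + 14^2.4)
Y = 23.3%

23.3%


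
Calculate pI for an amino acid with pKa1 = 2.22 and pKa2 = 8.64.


pI = (pKa1 + pKa2) / 2
pI = (2.22 + 8.64) / 2
pI = 5.43

5.43


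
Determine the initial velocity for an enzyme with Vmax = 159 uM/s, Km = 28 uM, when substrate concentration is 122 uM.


v = Vmax * [S] / (Km + [S])
v = 159 * 122 / (28 + 122)
v = 129.32 uM/s

129.32 uM/s


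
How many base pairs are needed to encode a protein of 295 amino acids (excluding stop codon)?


Each amino acid = 1 codon = 3 bp
bp = 295 * 3 = 885 bp

885 bp


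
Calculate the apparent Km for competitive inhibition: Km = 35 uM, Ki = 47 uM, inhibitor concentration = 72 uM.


Km_app = Km * (1 + [I]/Ki)
Km_app = 35 * (1 + 72/47)
Km_app = 88.617 uM

88.617 uM


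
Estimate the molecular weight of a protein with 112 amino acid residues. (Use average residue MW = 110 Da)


MW = n_residues * 110 Da
MW = 112 * 110
MW = 12320 Da

12320 Da


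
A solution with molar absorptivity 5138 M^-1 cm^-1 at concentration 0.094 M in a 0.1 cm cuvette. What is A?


A = epsilon * c * l
A = 5138 * 0.094 * 0.1
A = 48.2972

48.2972


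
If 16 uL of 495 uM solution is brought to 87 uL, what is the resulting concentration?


C2 = C1 * V1 / V2
C2 = 495 * 16 / 87
C2 = 91.0345 uM

91.0345 uM


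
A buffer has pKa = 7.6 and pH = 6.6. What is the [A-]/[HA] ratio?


[A-]/[HA] = 10^(pH - pKa)
= 10^(6.6 - 7.6)
= 0.1

0.1


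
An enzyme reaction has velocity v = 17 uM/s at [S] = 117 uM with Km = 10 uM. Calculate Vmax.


Vmax = v * (Km + [S]) / [S]
Vmax = 17 * (10 + 117) / 117
Vmax = 18.453 uM/s

18.453 uM/s


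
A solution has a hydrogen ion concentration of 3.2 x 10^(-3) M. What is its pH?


pH = -log10([H+])
pH = -log10(3.2 x 10^(-3))
pH = 2.4949

2.4949


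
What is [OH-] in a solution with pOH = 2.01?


[OH-] = 10^(-pOH)
[OH-] = 10^(-2.01)
[OH-] = 0.0098 M

0.0098 M


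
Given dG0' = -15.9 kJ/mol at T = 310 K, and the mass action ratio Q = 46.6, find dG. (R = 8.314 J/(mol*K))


dG = dG0' + RT * ln(Q) / 1000
dG = -15.9 + 8.314 * 310 * ln(46.6) / 1000
dG = -5.9989 kJ/mol

-5.9989 kJ/mol


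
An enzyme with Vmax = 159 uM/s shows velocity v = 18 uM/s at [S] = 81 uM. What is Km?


Km = [S] * (Vmax - v) / v
Km = 81 * (159 - 18) / 18
Km = 634.5 uM

634.5 uM


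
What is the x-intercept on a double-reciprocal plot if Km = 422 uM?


x-intercept = -1/Km
= -1/422
= -0.0024 1/uM

-0.0024 1/uM


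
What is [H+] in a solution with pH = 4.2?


[H+] = 10^(-pH)
[H+] = 10^(-4.2)
[H+] = 6.310e-05 M

6.310e-05 M


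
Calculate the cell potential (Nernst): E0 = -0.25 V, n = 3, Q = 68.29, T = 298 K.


E = E0 - (RT/nF) * ln(Q)
E = -0.25 - (8.314 * 298 / (3 * 96485)) * ln(68.29)
E = -0.2862 V

-0.2862 V


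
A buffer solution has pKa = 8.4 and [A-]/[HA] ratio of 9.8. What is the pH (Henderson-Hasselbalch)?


pH = pKa + log10([A-]/[HA])
pH = 8.4 + log10(9.8)
pH = 9.3912

9.3912


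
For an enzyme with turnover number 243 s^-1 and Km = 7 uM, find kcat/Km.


Catalytic efficiency = kcat / Km
= 243 / 7
= 34.7143 uM^-1*s^-1

34.7143 uM^-1*s^-1


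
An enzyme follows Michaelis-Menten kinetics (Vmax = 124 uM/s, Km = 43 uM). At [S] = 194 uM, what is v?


v = Vmax * [S] / (Km + [S])
v = 124 * 194 / (43 + 194)
v = 101.5021 uM/s

101.5021 uM/s


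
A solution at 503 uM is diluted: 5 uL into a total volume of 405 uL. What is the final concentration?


C2 = C1 * V1 / V2
C2 = 503 * 5 / 405
C2 = 6.2099 uM

6.2099 uM


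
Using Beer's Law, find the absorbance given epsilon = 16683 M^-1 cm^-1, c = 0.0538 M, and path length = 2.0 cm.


A = epsilon * c * l
A = 16683 * 0.0538 * 2.0
A = 1795.0908

1795.0908


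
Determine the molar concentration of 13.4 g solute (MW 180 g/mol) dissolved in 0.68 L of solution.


C = (mass / MW) / volume
C = (13.4 / 180) / 0.68
C = 0.1095 M

0.1095 M


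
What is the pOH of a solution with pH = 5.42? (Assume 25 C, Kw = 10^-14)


pOH = 14 - pH
pOH = 14 - 5.42
pOH = 8.58

8.58


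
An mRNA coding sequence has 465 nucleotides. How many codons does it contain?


codons = nucleotides / 3
codons = 465 / 3 = 155

155


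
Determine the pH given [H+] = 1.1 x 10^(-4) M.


pH = -log10([H+])
pH = -log10(1.1 x 10^(-4))
pH = 3.9586

3.9586


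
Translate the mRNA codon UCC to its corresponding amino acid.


Standard genetic code lookup.
Codon UCC -> Ser

Ser


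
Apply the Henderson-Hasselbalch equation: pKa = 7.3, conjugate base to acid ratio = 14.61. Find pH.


pH = pKa + log10([A-]/[HA])
pH = 7.3 + log10(14.61)
pH = 8.4647

8.4647


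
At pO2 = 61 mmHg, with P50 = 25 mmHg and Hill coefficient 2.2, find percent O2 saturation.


Y = pO2^n / (P50^n + pO2^n)
Y = 61^2.2 / (25^2.2 + 61^2.2)
Y = 87.68%

87.68%


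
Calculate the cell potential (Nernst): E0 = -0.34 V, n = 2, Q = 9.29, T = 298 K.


E = E0 - (RT/nF) * ln(Q)
E = -0.34 - (8.314 * 298 / (2 * 96485)) * ln(9.29)
E = -0.3686 V

-0.3686 V


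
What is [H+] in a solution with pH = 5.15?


[H+] = 10^(-pH)
[H+] = 10^(-5.15)
[H+] = 7.079e-06 M

7.079e-06 M


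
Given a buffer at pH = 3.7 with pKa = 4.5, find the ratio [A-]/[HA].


[A-]/[HA] = 10^(pH - pKa)
= 10^(3.7 - 4.5)
= 0.1585

0.1585


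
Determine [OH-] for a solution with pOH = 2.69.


[OH-] = 10^(-pOH)
[OH-] = 10^(-2.69)
[OH-] = 0.002 M

0.002 M


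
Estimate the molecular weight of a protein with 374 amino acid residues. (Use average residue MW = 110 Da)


MW = n_residues * 110 Da
MW = 374 * 110
MW = 41140 Da

41140 Da


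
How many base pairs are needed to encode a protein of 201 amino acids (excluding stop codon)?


Each amino acid = 1 codon = 3 bp
bp = 201 * 3 = 603 bp

603 bp


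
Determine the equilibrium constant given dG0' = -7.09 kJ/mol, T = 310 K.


Keq = exp(-dG0 * 1000 / (R * T))
Keq = exp(-(-7.09) * 1000 / (8.314 * 310))
Keq = 15.6567

15.6567


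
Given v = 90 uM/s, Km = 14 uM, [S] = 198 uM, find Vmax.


Vmax = v * (Km + [S]) / [S]
Vmax = 90 * (14 + 198) / 198
Vmax = 96.3636 uM/s

96.3636 uM/s


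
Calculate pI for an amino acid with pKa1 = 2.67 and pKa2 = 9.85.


pI = (pKa1 + pKa2) / 2
pI = (2.67 + 9.85) / 2
pI = 6.26

6.26


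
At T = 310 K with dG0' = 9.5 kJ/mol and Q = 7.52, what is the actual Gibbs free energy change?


dG = dG0' + RT * ln(Q) / 1000
dG = 9.5 + 8.314 * 310 * ln(7.52) / 1000
dG = 14.7 kJ/mol

14.7 kJ/mol


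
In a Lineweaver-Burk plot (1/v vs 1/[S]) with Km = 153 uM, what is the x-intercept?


x-intercept = -1/Km
= -1/153
= -0.0065 1/uM

-0.0065 1/uM


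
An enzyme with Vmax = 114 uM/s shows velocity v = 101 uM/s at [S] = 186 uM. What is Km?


Km = [S] * (Vmax - v) / v
Km = 186 * (114 - 101) / 101
Km = 23.9406 uM

23.9406 uM


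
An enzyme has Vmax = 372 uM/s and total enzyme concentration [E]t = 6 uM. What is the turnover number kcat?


kcat = Vmax / [E]t
kcat = 372 / 6
kcat = 62.0 s^-1

62.0 s^-1


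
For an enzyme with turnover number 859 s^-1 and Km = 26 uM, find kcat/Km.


Catalytic efficiency = kcat / Km
= 859 / 26
= 33.0385 uM^-1*s^-1

33.0385 uM^-1*s^-1


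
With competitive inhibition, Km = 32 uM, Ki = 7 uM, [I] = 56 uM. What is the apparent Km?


Km_app = Km * (1 + [I]/Ki)
Km_app = 32 * (1 + 56/7)
Km_app = 288.0 uM

288.0 uM


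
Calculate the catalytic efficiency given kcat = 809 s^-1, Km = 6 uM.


Catalytic efficiency = kcat / Km
= 809 / 6
= 134.8333 uM^-1*s^-1

134.8333 uM^-1*s^-1


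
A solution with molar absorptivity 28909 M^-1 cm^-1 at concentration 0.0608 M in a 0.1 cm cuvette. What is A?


A = epsilon * c * l
A = 28909 * 0.0608 * 0.1
A = 175.7667

175.7667


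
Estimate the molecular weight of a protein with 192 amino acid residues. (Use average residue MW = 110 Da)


MW = n_residues * 110 Da
MW = 192 * 110
MW = 21120 Da

21120 Da


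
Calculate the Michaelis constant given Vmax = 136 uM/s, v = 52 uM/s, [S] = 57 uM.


Km = [S] * (Vmax - v) / v
Km = 57 * (136 - 52) / 52
Km = 92.0769 uM

92.0769 uM


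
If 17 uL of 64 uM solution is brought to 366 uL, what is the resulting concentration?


C2 = C1 * V1 / V2
C2 = 64 * 17 / 366
C2 = 2.9727 uM

2.9727 uM


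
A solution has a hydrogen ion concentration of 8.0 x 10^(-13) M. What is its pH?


pH = -log10([H+])
pH = -log10(8.0 x 10^(-13))
pH = 12.0969

12.0969


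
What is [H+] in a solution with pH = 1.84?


[H+] = 10^(-pH)
[H+] = 10^(-1.84)
[H+] = 0.0145 M

0.0145 M


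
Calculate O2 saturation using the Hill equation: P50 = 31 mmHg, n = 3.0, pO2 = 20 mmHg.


Y = pO2^n / (P50^n + pO2^n)
Y = 20^3.0 / (31^3.0 + 20^3.0)
Y = 21.17%

21.17%


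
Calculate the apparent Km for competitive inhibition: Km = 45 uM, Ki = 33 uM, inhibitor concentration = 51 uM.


Km_app = Km * (1 + [I]/Ki)
Km_app = 45 * (1 + 51/33)
Km_app = 114.5455 uM

114.5455 uM


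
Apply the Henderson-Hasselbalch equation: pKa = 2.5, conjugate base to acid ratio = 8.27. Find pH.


pH = pKa + log10([A-]/[HA])
pH = 2.5 + log10(8.27)
pH = 3.4175

3.4175


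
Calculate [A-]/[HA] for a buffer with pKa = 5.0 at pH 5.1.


[A-]/[HA] = 10^(pH - pKa)
= 10^(5.1 - 5.0)
= 1.2589

1.2589


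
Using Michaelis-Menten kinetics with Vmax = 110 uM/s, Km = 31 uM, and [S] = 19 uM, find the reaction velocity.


v = Vmax * [S] / (Km + [S])
v = 110 * 19 / (31 + 19)
v = 41.8 uM/s

41.8 uM/s


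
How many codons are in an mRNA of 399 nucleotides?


codons = nucleotides / 3
codons = 399 / 3 = 133

133


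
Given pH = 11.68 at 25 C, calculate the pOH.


pOH = 14 - pH
pOH = 14 - 11.68
pOH = 2.32

2.32


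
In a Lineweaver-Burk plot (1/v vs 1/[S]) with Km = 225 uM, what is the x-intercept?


x-intercept = -1/Km
= -1/225
= -0.0044 1/uM

-0.0044 1/uM


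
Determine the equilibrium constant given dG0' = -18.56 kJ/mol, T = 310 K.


Keq = exp(-dG0 * 1000 / (R * T))
Keq = exp(-(-18.56) * 1000 / (8.314 * 310))
Keq = 1341.0698

1341.0698


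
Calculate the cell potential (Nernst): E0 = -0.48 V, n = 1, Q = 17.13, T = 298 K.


E = E0 - (RT/nF) * ln(Q)
E = -0.48 - (8.314 * 298 / (1 * 96485)) * ln(17.13)
E = -0.5529 V

-0.5529 V


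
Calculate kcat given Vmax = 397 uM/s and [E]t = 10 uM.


kcat = Vmax / [E]t
kcat = 397 / 10
kcat = 39.7 s^-1

39.7 s^-1


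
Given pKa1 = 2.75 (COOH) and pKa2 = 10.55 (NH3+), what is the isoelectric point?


pI = (pKa1 + pKa2) / 2
pI = (2.75 + 10.55) / 2
pI = 6.65

6.65


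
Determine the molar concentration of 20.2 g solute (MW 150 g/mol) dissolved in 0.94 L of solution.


C = (mass / MW) / volume
C = (20.2 / 150) / 0.94
C = 0.1433 M

0.1433 M


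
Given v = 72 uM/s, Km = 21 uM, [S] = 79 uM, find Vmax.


Vmax = v * (Km + [S]) / [S]
Vmax = 72 * (21 + 79) / 79
Vmax = 91.1392 uM/s

91.1392 uM/s


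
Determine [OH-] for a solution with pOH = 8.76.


[OH-] = 10^(-pOH)
[OH-] = 10^(-8.76)
[OH-] = 1.738e-09 M

1.738e-09 M


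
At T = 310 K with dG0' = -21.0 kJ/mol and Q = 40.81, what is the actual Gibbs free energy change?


dG = dG0' + RT * ln(Q) / 1000
dG = -21.0 + 8.314 * 310 * ln(40.81) / 1000
dG = -11.4408 kJ/mol

-11.4408 kJ/mol


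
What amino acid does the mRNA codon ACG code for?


Standard genetic code lookup.
Codon ACG -> Thr

Thr


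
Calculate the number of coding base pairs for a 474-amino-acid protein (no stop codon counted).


Each amino acid = 1 codon = 3 bp
bp = 474 * 3 = 1422 bp

1422 bp


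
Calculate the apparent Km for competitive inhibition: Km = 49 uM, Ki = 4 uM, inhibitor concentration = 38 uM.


Km_app = Km * (1 + [I]/Ki)
Km_app = 49 * (1 + 38/4)
Km_app = 514.5 uM

514.5 uM


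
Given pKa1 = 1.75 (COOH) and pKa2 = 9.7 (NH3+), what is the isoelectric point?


pI = (pKa1 + pKa2) / 2
pI = (1.75 + 9.7) / 2
pI = 5.725

5.725


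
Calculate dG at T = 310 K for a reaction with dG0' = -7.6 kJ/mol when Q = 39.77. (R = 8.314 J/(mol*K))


dG = dG0' + RT * ln(Q) / 1000
dG = -7.6 + 8.314 * 310 * ln(39.77) / 1000
dG = 1.8926 kJ/mol

1.8926 kJ/mol


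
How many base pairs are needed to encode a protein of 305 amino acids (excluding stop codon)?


Each amino acid = 1 codon = 3 bp
bp = 305 * 3 = 915 bp

915 bp


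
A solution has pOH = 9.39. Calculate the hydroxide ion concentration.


[OH-] = 10^(-pOH)
[OH-] = 10^(-9.39)
[OH-] = 4.074e-10 M

4.074e-10 M


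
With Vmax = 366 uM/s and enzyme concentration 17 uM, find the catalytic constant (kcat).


kcat = Vmax / [E]t
kcat = 366 / 17
kcat = 21.5294 s^-1

21.5294 s^-1


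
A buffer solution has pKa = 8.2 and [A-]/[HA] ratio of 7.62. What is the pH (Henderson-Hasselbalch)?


pH = pKa + log10([A-]/[HA])
pH = 8.2 + log10(7.62)
pH = 9.082

9.082


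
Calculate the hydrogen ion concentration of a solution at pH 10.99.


[H+] = 10^(-pH)
[H+] = 10^(-10.99)
[H+] = 1.023e-11 M

1.023e-11 M


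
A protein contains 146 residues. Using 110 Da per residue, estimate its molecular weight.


MW = n_residues * 110 Da
MW = 146 * 110
MW = 16060 Da

16060 Da


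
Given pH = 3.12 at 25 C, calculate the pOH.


pOH = 14 - pH
pOH = 14 - 3.12
pOH = 10.88

10.88


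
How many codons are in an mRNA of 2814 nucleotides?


codons = nucleotides / 3
codons = 2814 / 3 = 938

938


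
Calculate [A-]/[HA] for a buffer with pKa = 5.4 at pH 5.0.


[A-]/[HA] = 10^(pH - pKa)
= 10^(5.0 - 5.4)
= 0.3981

0.3981


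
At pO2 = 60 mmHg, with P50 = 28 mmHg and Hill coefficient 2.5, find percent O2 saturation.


Y = pO2^n / (P50^n + pO2^n)
Y = 60^2.5 / (28^2.5 + 60^2.5)
Y = 87.05%

87.05%


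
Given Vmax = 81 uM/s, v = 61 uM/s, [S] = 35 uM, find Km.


Km = [S] * (Vmax - v) / v
Km = 35 * (81 - 61) / 61
Km = 11.4754 uM

11.4754 uM


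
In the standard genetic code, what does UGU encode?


Standard genetic code lookup.
Codon UGU -> Cys

Cys


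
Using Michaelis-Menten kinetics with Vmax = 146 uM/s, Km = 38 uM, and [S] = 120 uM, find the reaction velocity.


v = Vmax * [S] / (Km + [S])
v = 146 * 120 / (38 + 120)
v = 110.8861 uM/s

110.8861 uM/s


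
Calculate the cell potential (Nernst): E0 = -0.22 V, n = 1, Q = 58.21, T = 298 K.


E = E0 - (RT/nF) * ln(Q)
E = -0.22 - (8.314 * 298 / (1 * 96485)) * ln(58.21)
E = -0.3244 V

-0.3244 V


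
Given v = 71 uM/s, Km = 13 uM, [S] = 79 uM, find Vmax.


Vmax = v * (Km + [S]) / [S]
Vmax = 71 * (13 + 79) / 79
Vmax = 82.6835 uM/s

82.6835 uM/s


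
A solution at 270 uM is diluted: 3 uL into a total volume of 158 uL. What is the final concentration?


C2 = C1 * V1 / V2
C2 = 270 * 3 / 158
C2 = 5.1266 uM

5.1266 uM


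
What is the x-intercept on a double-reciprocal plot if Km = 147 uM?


x-intercept = -1/Km
= -1/147
= -0.0068 1/uM

-0.0068 1/uM


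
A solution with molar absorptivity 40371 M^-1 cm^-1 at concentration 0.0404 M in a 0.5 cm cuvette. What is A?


A = epsilon * c * l
A = 40371 * 0.0404 * 0.5
A = 815.4942

815.4942


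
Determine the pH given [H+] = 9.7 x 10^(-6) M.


pH = -log10([H+])
pH = -log10(9.7 x 10^(-6))
pH = 5.0132

5.0132


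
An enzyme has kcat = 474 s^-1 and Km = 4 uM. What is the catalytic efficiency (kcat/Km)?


Catalytic efficiency = kcat / Km
= 474 / 4
= 118.5 uM^-1*s^-1

118.5 uM^-1*s^-1


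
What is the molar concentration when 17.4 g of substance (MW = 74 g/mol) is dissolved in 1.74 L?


C = (mass / MW) / volume
C = (17.4 / 74) / 1.74
C = 0.1351 M

0.1351 M


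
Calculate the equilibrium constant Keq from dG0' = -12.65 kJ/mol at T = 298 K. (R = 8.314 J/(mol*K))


Keq = exp(-dG0 * 1000 / (R * T))
Keq = exp(-(-12.65) * 1000 / (8.314 * 298))
Keq = 164.9769

164.9769


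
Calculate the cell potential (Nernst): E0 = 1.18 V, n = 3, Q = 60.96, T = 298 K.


E = E0 - (RT/nF) * ln(Q)
E = 1.18 - (8.314 * 298 / (3 * 96485)) * ln(60.96)
E = 1.1448 V

1.1448 V


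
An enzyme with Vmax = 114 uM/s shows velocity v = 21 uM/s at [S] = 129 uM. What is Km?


Km = [S] * (Vmax - v) / v
Km = 129 * (114 - 21) / 21
Km = 571.2857 uM

571.2857 uM


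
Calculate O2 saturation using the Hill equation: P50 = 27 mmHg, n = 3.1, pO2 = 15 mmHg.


Y = pO2^n / (P50^n + pO2^n)
Y = 15^3.1 / (27^3.1 + 15^3.1)
Y = 13.92%

13.92%


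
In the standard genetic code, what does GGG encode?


Standard genetic code lookup.
Codon GGG -> Gly

Gly


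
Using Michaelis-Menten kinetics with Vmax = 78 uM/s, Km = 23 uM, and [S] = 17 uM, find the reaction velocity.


v = Vmax * [S] / (Km + [S])
v = 78 * 17 / (23 + 17)
v = 33.15 uM/s

33.15 uM/s


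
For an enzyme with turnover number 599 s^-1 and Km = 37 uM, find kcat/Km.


Catalytic efficiency = kcat / Km
= 599 / 37
= 16.1892 uM^-1*s^-1

16.1892 uM^-1*s^-1


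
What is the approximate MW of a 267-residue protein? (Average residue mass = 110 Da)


MW = n_residues * 110 Da
MW = 267 * 110
MW = 29370 Da

29370 Da


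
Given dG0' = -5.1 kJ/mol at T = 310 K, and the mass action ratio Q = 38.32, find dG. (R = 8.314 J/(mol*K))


dG = dG0' + RT * ln(Q) / 1000
dG = -5.1 + 8.314 * 310 * ln(38.32) / 1000
dG = 4.2969 kJ/mol

4.2969 kJ/mol


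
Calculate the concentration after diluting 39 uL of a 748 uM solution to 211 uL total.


C2 = C1 * V1 / V2
C2 = 748 * 39 / 211
C2 = 138.2559 uM

138.2559 uM


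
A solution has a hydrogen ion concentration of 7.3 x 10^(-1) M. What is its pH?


pH = -log10([H+])
pH = -log10(7.3 x 10^(-1))
pH = 0.1367

0.1367


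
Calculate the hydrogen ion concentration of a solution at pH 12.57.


[H+] = 10^(-pH)
[H+] = 10^(-12.57)
[H+] = 2.692e-13 M

2.692e-13 M


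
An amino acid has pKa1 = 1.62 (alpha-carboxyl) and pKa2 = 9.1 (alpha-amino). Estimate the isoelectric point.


pI = (pKa1 + pKa2) / 2
pI = (1.62 + 9.1) / 2
pI = 5.36

5.36


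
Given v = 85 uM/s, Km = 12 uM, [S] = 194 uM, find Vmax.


Vmax = v * (Km + [S]) / [S]
Vmax = 85 * (12 + 194) / 194
Vmax = 90.2577 uM/s

90.2577 uM/s


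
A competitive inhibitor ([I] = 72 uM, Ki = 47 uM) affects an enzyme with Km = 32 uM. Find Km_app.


Km_app = Km * (1 + [I]/Ki)
Km_app = 32 * (1 + 72/47)
Km_app = 81.0213 uM

81.0213 uM


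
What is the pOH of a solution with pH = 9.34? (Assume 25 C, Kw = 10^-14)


pOH = 14 - pH
pOH = 14 - 9.34
pOH = 4.66

4.66


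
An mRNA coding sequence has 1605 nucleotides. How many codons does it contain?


codons = nucleotides / 3
codons = 1605 / 3 = 535

535


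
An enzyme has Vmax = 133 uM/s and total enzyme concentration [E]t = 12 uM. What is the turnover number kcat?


kcat = Vmax / [E]t
kcat = 133 / 12
kcat = 11.0833 s^-1

11.0833 s^-1


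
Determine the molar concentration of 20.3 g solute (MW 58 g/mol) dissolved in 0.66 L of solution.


C = (mass / MW) / volume
C = (20.3 / 58) / 0.66
C = 0.5303 M

0.5303 M


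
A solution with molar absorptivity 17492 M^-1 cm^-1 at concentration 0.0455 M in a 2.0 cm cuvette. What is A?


A = epsilon * c * l
A = 17492 * 0.0455 * 2.0
A = 1591.772

1591.772


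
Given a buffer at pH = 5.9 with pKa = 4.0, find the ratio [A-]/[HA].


[A-]/[HA] = 10^(pH - pKa)
= 10^(5.9 - 4.0)
= 79.4328

79.4328


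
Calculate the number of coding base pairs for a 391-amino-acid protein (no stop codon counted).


Each amino acid = 1 codon = 3 bp
bp = 391 * 3 = 1173 bp

1173 bp


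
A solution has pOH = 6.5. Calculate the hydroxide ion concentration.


[OH-] = 10^(-pOH)
[OH-] = 10^(-6.5)
[OH-] = 3.162e-07 M

3.162e-07 M


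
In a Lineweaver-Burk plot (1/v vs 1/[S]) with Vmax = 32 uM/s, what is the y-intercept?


y-intercept = 1/Vmax
= 1/32
= 0.0312 s/uM

0.0312 s/uM


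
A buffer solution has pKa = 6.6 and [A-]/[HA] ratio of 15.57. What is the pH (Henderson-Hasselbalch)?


pH = pKa + log10([A-]/[HA])
pH = 6.6 + log10(15.57)
pH = 7.7923

7.7923


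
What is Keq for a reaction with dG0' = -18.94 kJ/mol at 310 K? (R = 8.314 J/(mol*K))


Keq = exp(-dG0 * 1000 / (R * T))
Keq = exp(-(-18.94) * 1000 / (8.314 * 310))
Keq = 1554.1154

1554.1154


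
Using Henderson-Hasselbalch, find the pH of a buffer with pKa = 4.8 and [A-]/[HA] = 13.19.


pH = pKa + log10([A-]/[HA])
pH = 4.8 + log10(13.19)
pH = 5.9202

5.9202


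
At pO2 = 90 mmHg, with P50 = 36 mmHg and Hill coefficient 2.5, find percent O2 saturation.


Y = pO2^n / (P50^n + pO2^n)
Y = 90^2.5 / (36^2.5 + 90^2.5)
Y = 90.81%

90.81%


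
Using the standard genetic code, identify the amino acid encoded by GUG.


Standard genetic code lookup.
Codon GUG -> Val

Val


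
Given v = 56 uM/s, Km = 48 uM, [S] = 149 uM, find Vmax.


Vmax = v * (Km + [S]) / [S]
Vmax = 56 * (48 + 149) / 149
Vmax = 74.0403 uM/s

74.0403 uM/s


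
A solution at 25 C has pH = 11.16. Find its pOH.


pOH = 14 - pH
pOH = 14 - 11.16
pOH = 2.84

2.84


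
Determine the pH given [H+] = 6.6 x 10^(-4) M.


pH = -log10([H+])
pH = -log10(6.6 x 10^(-4))
pH = 3.1805

3.1805


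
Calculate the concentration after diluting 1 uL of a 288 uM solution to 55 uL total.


C2 = C1 * V1 / V2
C2 = 288 * 1 / 55
C2 = 5.2364 uM

5.2364 uM


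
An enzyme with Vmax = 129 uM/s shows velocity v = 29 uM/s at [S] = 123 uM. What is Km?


Km = [S] * (Vmax - v) / v
Km = 123 * (129 - 29) / 29
Km = 424.1379 uM

424.1379 uM


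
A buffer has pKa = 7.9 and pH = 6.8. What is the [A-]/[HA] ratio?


[A-]/[HA] = 10^(pH - pKa)
= 10^(6.8 - 7.9)
= 0.0794

0.0794


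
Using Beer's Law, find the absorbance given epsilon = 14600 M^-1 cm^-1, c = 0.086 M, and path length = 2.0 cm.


A = epsilon * c * l
A = 14600 * 0.086 * 2.0
A = 2511.2

2511.2


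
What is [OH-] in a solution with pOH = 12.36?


[OH-] = 10^(-pOH)
[OH-] = 10^(-12.36)
[OH-] = 4.365e-13 M

4.365e-13 M


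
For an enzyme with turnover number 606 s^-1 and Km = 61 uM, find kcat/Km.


Catalytic efficiency = kcat / Km
= 606 / 61
= 9.9344 uM^-1*s^-1

9.9344 uM^-1*s^-1


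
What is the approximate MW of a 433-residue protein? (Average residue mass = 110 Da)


MW = n_residues * 110 Da
MW = 433 * 110
MW = 47630 Da

47630 Da


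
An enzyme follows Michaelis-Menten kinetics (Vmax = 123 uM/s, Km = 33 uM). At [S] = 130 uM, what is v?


v = Vmax * [S] / (Km + [S])
v = 123 * 130 / (33 + 130)
v = 98.0982 uM/s

98.0982 uM/s


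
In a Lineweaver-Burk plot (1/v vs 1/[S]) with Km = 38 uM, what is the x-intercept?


x-intercept = -1/Km
= -1/38
= -0.0263 1/uM

-0.0263 1/uM


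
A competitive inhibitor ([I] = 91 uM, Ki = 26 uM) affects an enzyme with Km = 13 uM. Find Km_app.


Km_app = Km * (1 + [I]/Ki)
Km_app = 13 * (1 + 91/26)
Km_app = 58.5 uM

58.5 uM


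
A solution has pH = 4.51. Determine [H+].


[H+] = 10^(-pH)
[H+] = 10^(-4.51)
[H+] = 3.090e-05 M

3.090e-05 M


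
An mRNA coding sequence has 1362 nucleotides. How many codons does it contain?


codons = nucleotides / 3
codons = 1362 / 3 = 454

454


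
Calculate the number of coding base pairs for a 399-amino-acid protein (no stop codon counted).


Each amino acid = 1 codon = 3 bp
bp = 399 * 3 = 1197 bp

1197 bp


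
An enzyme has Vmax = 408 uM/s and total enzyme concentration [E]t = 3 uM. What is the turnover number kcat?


kcat = Vmax / [E]t
kcat = 408 / 3
kcat = 136.0 s^-1

136.0 s^-1


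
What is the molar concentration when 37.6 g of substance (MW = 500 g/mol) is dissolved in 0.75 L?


C = (mass / MW) / volume
C = (37.6 / 500) / 0.75
C = 0.1003 M

0.1003 M


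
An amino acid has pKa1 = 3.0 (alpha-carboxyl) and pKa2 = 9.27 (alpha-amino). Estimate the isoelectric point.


pI = (pKa1 + pKa2) / 2
pI = (3.0 + 9.27) / 2
pI = 6.135

6.135


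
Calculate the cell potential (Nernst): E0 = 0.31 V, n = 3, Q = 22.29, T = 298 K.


E = E0 - (RT/nF) * ln(Q)
E = 0.31 - (8.314 * 298 / (3 * 96485)) * ln(22.29)
E = 0.2834 V

0.2834 V


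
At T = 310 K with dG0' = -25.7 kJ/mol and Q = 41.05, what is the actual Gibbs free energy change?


dG = dG0' + RT * ln(Q) / 1000
dG = -25.7 + 8.314 * 310 * ln(41.05) / 1000
dG = -16.1257 kJ/mol

-16.1257 kJ/mol


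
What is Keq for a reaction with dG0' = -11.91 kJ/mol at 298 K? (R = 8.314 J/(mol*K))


Keq = exp(-dG0 * 1000 / (R * T))
Keq = exp(-(-11.91) * 1000 / (8.314 * 298))
Keq = 122.3794

122.3794


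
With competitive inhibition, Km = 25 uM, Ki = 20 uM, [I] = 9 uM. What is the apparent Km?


Km_app = Km * (1 + [I]/Ki)
Km_app = 25 * (1 + 9/20)
Km_app = 36.25 uM

36.25 uM


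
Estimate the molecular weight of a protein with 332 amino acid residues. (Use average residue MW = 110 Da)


MW = n_residues * 110 Da
MW = 332 * 110
MW = 36520 Da

36520 Da


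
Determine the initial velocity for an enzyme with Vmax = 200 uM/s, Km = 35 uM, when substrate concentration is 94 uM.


v = Vmax * [S] / (Km + [S])
v = 200 * 94 / (35 + 94)
v = 145.7364 uM/s

145.7364 uM/s


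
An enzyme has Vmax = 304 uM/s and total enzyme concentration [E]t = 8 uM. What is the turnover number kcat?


kcat = Vmax / [E]t
kcat = 304 / 8
kcat = 38.0 s^-1

38.0 s^-1


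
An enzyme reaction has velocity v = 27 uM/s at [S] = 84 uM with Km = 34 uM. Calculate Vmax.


Vmax = v * (Km + [S]) / [S]
Vmax = 27 * (34 + 84) / 84
Vmax = 37.9286 uM/s

37.9286 uM/s


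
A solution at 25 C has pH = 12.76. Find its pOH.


pOH = 14 - pH
pOH = 14 - 12.76
pOH = 1.24

1.24


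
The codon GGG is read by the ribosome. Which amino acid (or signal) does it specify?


Standard genetic code lookup.
Codon GGG -> Gly

Gly


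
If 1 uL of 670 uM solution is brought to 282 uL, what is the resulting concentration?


C2 = C1 * V1 / V2
C2 = 670 * 1 / 282
C2 = 2.3759 uM

2.3759 uM


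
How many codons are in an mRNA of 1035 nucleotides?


codons = nucleotides / 3
codons = 1035 / 3 = 345

345


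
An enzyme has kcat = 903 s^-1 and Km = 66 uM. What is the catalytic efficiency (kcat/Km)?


Catalytic efficiency = kcat / Km
= 903 / 66
= 13.6818 uM^-1*s^-1

13.6818 uM^-1*s^-1


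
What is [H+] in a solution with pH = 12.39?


[H+] = 10^(-pH)
[H+] = 10^(-12.39)
[H+] = 4.074e-13 M

4.074e-13 M


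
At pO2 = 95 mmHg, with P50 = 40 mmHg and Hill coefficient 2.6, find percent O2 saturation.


Y = pO2^n / (P50^n + pO2^n)
Y = 95^2.6 / (40^2.6 + 95^2.6)
Y = 90.46%

90.46%


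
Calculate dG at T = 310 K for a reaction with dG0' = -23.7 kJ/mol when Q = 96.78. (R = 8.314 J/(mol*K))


dG = dG0' + RT * ln(Q) / 1000
dG = -23.7 + 8.314 * 310 * ln(96.78) / 1000
dG = -11.9153 kJ/mol

-11.9153 kJ/mol


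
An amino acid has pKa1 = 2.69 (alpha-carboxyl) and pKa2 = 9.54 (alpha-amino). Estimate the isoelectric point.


pI = (pKa1 + pKa2) / 2
pI = (2.69 + 9.54) / 2
pI = 6.115

6.115


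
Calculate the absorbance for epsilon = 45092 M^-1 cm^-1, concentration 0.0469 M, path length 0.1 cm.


A = epsilon * c * l
A = 45092 * 0.0469 * 0.1
A = 211.4815

211.4815


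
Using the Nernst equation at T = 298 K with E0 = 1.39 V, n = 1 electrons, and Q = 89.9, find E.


E = E0 - (RT/nF) * ln(Q)
E = 1.39 - (8.314 * 298 / (1 * 96485)) * ln(89.9)
E = 1.2745 V

1.2745 V


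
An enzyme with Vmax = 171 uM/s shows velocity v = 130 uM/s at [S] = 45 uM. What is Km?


Km = [S] * (Vmax - v) / v
Km = 45 * (171 - 130) / 130
Km = 14.1923 uM

14.1923 uM


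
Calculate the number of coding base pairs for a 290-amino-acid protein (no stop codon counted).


Each amino acid = 1 codon = 3 bp
bp = 290 * 3 = 870 bp

870 bp


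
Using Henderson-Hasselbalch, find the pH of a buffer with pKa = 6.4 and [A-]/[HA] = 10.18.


pH = pKa + log10([A-]/[HA])
pH = 6.4 + log10(10.18)
pH = 7.4077

7.4077


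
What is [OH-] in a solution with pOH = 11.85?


[OH-] = 10^(-pOH)
[OH-] = 10^(-11.85)
[OH-] = 1.413e-12 M

1.413e-12 M


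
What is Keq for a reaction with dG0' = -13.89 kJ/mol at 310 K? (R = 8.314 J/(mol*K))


Keq = exp(-dG0 * 1000 / (R * T))
Keq = exp(-(-13.89) * 1000 / (8.314 * 310))
Keq = 219.045

219.045


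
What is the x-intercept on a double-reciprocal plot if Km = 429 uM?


x-intercept = -1/Km
= -1/429
= -0.0023 1/uM

-0.0023 1/uM


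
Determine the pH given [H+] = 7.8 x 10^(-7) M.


pH = -log10([H+])
pH = -log10(7.8 x 10^(-7))
pH = 6.1079

6.1079


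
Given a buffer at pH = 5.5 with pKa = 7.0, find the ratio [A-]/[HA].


[A-]/[HA] = 10^(pH - pKa)
= 10^(5.5 - 7.0)
= 0.0316

0.0316


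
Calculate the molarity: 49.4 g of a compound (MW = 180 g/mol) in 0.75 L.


C = (mass / MW) / volume
C = (49.4 / 180) / 0.75
C = 0.3659 M

0.3659 M


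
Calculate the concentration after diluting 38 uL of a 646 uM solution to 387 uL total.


C2 = C1 * V1 / V2
C2 = 646 * 38 / 387
C2 = 63.4315 uM

63.4315 uM


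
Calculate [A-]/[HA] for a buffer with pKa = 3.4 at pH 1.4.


[A-]/[HA] = 10^(pH - pKa)
= 10^(1.4 - 3.4)
= 0.01

0.01


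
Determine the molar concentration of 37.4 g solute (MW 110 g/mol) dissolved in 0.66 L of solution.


C = (mass / MW) / volume
C = (37.4 / 110) / 0.66
C = 0.5152 M

0.5152 M


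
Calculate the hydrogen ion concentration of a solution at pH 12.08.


[H+] = 10^(-pH)
[H+] = 10^(-12.08)
[H+] = 8.318e-13 M

8.318e-13 M


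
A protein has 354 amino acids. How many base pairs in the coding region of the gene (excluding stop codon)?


Each amino acid = 1 codon = 3 bp
bp = 354 * 3 = 1062 bp

1062 bp


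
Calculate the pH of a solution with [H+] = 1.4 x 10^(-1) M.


pH = -log10([H+])
pH = -log10(1.4 x 10^(-1))
pH = 0.8539

0.8539


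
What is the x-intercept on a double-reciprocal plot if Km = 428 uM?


x-intercept = -1/Km
= -1/428
= -0.0023 1/uM

-0.0023 1/uM


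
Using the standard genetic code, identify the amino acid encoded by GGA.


Standard genetic code lookup.
Codon GGA -> Gly

Gly


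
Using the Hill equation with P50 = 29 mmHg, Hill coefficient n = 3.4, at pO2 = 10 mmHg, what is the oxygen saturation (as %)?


Y = pO2^n / (P50^n + pO2^n)
Y = 10^3.4 / (29^3.4 + 10^3.4)
Y = 2.61%

2.61%


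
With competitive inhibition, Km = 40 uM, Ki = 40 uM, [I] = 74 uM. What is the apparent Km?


Km_app = Km * (1 + [I]/Ki)
Km_app = 40 * (1 + 74/40)
Km_app = 114.0 uM

114.0 uM


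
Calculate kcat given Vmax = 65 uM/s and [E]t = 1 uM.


kcat = Vmax / [E]t
kcat = 65 / 1
kcat = 65.0 s^-1

65.0 s^-1


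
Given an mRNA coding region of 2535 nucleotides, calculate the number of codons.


codons = nucleotides / 3
codons = 2535 / 3 = 845

845


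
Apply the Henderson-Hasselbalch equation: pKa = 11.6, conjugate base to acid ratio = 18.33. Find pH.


pH = pKa + log10([A-]/[HA])
pH = 11.6 + log10(18.33)
pH = 12.8632

12.8632


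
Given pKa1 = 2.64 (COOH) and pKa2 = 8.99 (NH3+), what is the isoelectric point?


pI = (pKa1 + pKa2) / 2
pI = (2.64 + 8.99) / 2
pI = 5.815

5.815


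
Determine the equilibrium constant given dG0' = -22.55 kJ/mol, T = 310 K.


Keq = exp(-dG0 * 1000 / (R * T))
Keq = exp(-(-22.55) * 1000 / (8.314 * 310))
Keq = 6306.4658

6306.4658


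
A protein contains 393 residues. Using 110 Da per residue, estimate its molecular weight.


MW = n_residues * 110 Da
MW = 393 * 110
MW = 43230 Da

43230 Da


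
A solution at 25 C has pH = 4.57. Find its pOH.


pOH = 14 - pH
pOH = 14 - 4.57
pOH = 9.43

9.43


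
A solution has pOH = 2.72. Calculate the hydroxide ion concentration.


[OH-] = 10^(-pOH)
[OH-] = 10^(-2.72)
[OH-] = 0.0019 M

0.0019 M


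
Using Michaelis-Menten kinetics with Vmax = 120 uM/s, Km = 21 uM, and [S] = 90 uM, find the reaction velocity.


v = Vmax * [S] / (Km + [S])
v = 120 * 90 / (21 + 90)
v = 97.2973 uM/s

97.2973 uM/s


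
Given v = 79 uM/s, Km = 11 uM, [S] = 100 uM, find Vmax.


Vmax = v * (Km + [S]) / [S]
Vmax = 79 * (11 + 100) / 100
Vmax = 87.69 uM/s

87.69 uM/s


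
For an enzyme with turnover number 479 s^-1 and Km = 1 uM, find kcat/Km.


Catalytic efficiency = kcat / Km
= 479 / 1
= 479.0 uM^-1*s^-1

479.0 uM^-1*s^-1


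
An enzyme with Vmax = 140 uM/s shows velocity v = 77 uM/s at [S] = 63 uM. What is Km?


Km = [S] * (Vmax - v) / v
Km = 63 * (140 - 77) / 77
Km = 51.5455 uM

51.5455 uM


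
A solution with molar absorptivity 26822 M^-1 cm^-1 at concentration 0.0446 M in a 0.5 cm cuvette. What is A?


A = epsilon * c * l
A = 26822 * 0.0446 * 0.5
A = 598.1306

598.1306


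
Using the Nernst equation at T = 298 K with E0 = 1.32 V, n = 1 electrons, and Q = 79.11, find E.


E = E0 - (RT/nF) * ln(Q)
E = 1.32 - (8.314 * 298 / (1 * 96485)) * ln(79.11)
E = 1.2078 V

1.2078 V


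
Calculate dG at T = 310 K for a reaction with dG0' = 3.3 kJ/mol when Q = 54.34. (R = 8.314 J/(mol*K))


dG = dG0' + RT * ln(Q) / 1000
dG = 3.3 + 8.314 * 310 * ln(54.34) / 1000
dG = 13.5971 kJ/mol

13.5971 kJ/mol


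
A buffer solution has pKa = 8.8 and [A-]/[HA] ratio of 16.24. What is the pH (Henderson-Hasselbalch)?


pH = pKa + log10([A-]/[HA])
pH = 8.8 + log10(16.24)
pH = 10.0106

10.0106


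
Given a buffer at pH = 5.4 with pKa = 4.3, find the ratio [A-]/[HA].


[A-]/[HA] = 10^(pH - pKa)
= 10^(5.4 - 4.3)
= 12.5893

12.5893


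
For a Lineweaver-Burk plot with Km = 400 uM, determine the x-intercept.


x-intercept = -1/Km
= -1/400
= -0.0025 1/uM

-0.0025 1/uM


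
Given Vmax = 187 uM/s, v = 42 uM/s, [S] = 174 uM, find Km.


Km = [S] * (Vmax - v) / v
Km = 174 * (187 - 42) / 42
Km = 600.7143 uM

600.7143 uM


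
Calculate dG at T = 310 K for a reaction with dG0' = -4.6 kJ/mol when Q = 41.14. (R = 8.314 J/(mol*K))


dG = dG0' + RT * ln(Q) / 1000
dG = -4.6 + 8.314 * 310 * ln(41.14) / 1000
dG = 4.9799 kJ/mol

4.9799 kJ/mol


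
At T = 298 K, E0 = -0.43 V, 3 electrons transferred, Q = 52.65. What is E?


E = E0 - (RT/nF) * ln(Q)
E = -0.43 - (8.314 * 298 / (3 * 96485)) * ln(52.65)
E = -0.4639 V

-0.4639 V


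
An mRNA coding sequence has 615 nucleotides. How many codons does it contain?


codons = nucleotides / 3
codons = 615 / 3 = 205

205


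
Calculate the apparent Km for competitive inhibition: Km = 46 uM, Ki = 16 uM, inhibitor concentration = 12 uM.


Km_app = Km * (1 + [I]/Ki)
Km_app = 46 * (1 + 12/16)
Km_app = 80.5 uM

80.5 uM


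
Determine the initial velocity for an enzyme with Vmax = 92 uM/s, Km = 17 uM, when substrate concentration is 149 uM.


v = Vmax * [S] / (Km + [S])
v = 92 * 149 / (17 + 149)
v = 82.5783 uM/s

82.5783 uM/s
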